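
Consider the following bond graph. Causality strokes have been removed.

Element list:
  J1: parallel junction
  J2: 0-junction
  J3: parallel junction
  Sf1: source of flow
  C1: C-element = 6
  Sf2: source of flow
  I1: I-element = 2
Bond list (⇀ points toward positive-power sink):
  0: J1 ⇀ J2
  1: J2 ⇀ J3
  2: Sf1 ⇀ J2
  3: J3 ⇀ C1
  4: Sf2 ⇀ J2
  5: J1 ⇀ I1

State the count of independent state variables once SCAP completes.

b2 stroke at Sf1  (Sf1 fixes flow; stroke at Sf1)
b4 stroke at Sf2  (Sf2 fixes flow; stroke at Sf2)
b3 stroke at J3  (C1 integral (e out))
b1 stroke at J2  (0-jn J3 has e-setter on 3)
b0 stroke at J1  (common-e at J2 fixed by 1)
b5 stroke at I1  (J1: bond 0 brought effort, rest push out)

2  (C1, I1 all integral)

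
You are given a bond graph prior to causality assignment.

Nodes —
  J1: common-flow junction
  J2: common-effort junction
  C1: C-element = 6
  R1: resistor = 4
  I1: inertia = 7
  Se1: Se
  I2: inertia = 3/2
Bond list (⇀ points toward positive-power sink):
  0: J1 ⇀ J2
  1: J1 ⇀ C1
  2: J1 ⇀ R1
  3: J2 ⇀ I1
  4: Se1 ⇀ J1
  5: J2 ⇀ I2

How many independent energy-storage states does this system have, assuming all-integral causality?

b4 →J1  (Se1: effort source, stroke at far end)
b1 →J1  (C1 integral (e out))
b3 →I1  (prefer integral on I1)
b5 →I2  (I2 outputs flow p/I2)
b0 →J2  (closing 0-jn rule on J2)
b2 →J1  (J1: bond 0 brought flow, rest push out)

3  (C1, I1, I2 all integral)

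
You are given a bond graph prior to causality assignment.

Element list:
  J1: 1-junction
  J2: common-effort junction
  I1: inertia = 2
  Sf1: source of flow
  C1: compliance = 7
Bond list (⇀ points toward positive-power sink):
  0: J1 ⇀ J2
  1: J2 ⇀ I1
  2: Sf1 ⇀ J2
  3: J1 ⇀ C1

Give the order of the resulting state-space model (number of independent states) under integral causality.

2  (C1, I1 all integral)

#2 →Sf1  (Sf1 (Sf) sets flow on bond)
#1 →I1  (I1: I, integral causality)
#0 →J2  (only one effort-in slot at J2)
#3 →J1  (common-f at J1 fixed by 0)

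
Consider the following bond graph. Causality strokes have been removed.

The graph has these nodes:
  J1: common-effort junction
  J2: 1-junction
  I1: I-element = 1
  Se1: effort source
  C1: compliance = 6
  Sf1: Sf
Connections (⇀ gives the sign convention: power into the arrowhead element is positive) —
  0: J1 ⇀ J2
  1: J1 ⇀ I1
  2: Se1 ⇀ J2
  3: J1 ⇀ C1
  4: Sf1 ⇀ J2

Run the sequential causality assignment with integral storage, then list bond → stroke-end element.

b0 |J2
b1 |I1
b2 |J2
b3 |J1
b4 |Sf1

bond 2 |J2  (Se1 fixes effort; stroke away)
bond 4 |Sf1  (source Sf1 imposes f)
bond 0 |J2  (J2 flow already set via bond 4)
bond 1 |I1  (I1: I, integral causality)
bond 3 |J1  (only one effort-in slot at J1)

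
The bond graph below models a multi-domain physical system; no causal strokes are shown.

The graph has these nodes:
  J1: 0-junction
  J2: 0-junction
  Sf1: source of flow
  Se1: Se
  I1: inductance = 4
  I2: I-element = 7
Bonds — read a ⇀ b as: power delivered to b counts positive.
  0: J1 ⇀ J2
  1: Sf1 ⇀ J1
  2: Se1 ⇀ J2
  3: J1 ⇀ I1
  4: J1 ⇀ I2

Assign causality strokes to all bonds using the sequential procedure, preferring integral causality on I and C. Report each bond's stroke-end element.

β1 stroke at Sf1  (Sf1 fixes flow; stroke at Sf1)
β2 stroke at J2  (Se1 fixes effort; stroke away)
β0 stroke at J1  (0-jn J2 has e-setter on 2)
β3 stroke at I1  (J1: bond 0 brought effort, rest push out)
β4 stroke at I2  (J1: bond 0 brought effort, rest push out)

b0 |J1
b1 |Sf1
b2 |J2
b3 |I1
b4 |I2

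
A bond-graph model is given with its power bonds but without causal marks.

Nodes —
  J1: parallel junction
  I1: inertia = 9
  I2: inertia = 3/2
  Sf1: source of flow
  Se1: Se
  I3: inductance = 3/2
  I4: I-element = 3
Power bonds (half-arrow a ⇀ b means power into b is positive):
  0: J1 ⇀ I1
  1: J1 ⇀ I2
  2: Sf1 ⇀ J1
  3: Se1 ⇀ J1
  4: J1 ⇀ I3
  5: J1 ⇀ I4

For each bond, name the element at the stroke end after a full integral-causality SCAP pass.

β0 →I1
β1 →I2
β2 →Sf1
β3 →J1
β4 →I3
β5 →I4

#2 |Sf1  (Sf1 fixes flow; stroke at Sf1)
#3 |J1  (Se1 fixes effort; stroke away)
#0 |I1  (J1: bond 3 brought effort, rest push out)
#1 |I2  (J1: bond 3 brought effort, rest push out)
#4 |I3  (J1: bond 3 brought effort, rest push out)
#5 |I4  (J1 effort already set via bond 3)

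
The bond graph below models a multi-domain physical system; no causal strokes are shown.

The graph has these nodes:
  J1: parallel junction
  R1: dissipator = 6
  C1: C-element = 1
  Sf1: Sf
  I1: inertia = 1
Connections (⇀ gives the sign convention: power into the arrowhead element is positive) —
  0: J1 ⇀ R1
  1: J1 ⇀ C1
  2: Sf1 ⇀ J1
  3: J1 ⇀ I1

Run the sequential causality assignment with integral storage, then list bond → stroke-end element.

b2 stroke→Sf1  (source Sf1 imposes f)
b1 stroke→J1  (C1 integral (e out))
b0 stroke→R1  (J1 effort already set via bond 1)
b3 stroke→I1  (J1: bond 1 brought effort, rest push out)

β0 →R1
β1 →J1
β2 →Sf1
β3 →I1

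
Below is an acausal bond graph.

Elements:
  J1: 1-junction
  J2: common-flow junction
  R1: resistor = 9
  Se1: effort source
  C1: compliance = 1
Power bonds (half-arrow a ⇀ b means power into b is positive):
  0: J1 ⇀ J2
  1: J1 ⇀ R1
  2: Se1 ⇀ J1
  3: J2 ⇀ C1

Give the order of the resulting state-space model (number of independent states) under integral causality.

β2 stroke→J1  (Se1 (Se) sets effort on bond)
β3 stroke→J2  (prefer integral on C1)
β0 stroke→J1  (closing 1-jn rule on J2)
β1 stroke→R1  (J1 needs exactly one f-in)

1  (C1 all integral)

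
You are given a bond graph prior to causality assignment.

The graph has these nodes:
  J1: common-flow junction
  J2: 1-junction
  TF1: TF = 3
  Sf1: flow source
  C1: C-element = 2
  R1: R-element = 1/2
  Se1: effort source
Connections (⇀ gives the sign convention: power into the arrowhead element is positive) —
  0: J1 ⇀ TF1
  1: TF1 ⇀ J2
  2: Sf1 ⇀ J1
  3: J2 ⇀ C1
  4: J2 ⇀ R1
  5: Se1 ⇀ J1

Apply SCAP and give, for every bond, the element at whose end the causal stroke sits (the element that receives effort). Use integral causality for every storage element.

β2 →Sf1  (Sf1 (Sf) sets flow on bond)
β5 →J1  (Se1: effort source, stroke at far end)
β0 →J1  (common-f at J1 fixed by 2)
β1 →TF1  (TF1: transformer flips bond 0)
β3 →J2  (1-jn J2 has f-setter on 1)
β4 →J2  (1-jn J2 has f-setter on 1)

β0 |J1
β1 |TF1
β2 |Sf1
β3 |J2
β4 |J2
β5 |J1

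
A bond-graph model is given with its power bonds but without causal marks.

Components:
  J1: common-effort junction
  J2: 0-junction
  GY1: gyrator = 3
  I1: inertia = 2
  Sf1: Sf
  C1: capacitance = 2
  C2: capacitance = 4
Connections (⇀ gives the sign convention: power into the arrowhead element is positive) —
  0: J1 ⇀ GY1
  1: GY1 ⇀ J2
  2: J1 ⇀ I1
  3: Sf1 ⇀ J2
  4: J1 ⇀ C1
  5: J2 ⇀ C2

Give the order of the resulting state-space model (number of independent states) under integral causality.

bond 3 stroke at Sf1  (Sf1: flow source, stroke at near end)
bond 2 stroke at I1  (I1 outputs flow p/I1)
bond 4 stroke at J1  (prefer integral on C1)
bond 0 stroke at GY1  (J1: bond 4 brought effort, rest push out)
bond 1 stroke at GY1  (GY GY1: same side as bond 0)
bond 5 stroke at J2  (only one effort-in slot at J2)

3  (C1, C2, I1 all integral)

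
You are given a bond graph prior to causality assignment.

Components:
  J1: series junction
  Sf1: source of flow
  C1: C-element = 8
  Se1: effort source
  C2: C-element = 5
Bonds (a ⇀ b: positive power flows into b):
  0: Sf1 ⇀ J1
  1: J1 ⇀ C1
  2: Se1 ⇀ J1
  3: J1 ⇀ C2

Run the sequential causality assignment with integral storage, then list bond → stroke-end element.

b0 stroke→Sf1  (source Sf1 imposes f)
b2 stroke→J1  (Se1 fixes effort; stroke away)
b1 stroke→J1  (1-jn J1 has f-setter on 0)
b3 stroke→J1  (1-jn J1 has f-setter on 0)

#0 →Sf1
#1 →J1
#2 →J1
#3 →J1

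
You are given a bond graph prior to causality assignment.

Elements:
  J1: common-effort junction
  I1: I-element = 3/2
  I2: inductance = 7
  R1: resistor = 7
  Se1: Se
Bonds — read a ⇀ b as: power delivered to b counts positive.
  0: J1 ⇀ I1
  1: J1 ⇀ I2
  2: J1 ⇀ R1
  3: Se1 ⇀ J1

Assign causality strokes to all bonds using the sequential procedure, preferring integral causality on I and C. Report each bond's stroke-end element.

bond 3 stroke at J1  (Se1: effort source, stroke at far end)
bond 0 stroke at I1  (common-e at J1 fixed by 3)
bond 1 stroke at I2  (0-jn J1 has e-setter on 3)
bond 2 stroke at R1  (J1: bond 3 brought effort, rest push out)

β0 |I1
β1 |I2
β2 |R1
β3 |J1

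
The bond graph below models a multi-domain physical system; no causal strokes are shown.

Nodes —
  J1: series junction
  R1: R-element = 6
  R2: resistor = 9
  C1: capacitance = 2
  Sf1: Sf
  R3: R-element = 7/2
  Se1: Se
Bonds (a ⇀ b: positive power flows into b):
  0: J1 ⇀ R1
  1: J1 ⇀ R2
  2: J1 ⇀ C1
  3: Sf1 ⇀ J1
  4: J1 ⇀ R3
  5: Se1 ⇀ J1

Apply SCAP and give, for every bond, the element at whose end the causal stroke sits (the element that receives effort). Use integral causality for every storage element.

bond 3 |Sf1  (source Sf1 imposes f)
bond 5 |J1  (Se1: effort source, stroke at far end)
bond 0 |J1  (J1: bond 3 brought flow, rest push out)
bond 1 |J1  (J1: bond 3 brought flow, rest push out)
bond 2 |J1  (common-f at J1 fixed by 3)
bond 4 |J1  (J1 flow already set via bond 3)

b0 →J1
b1 →J1
b2 →J1
b3 →Sf1
b4 →J1
b5 →J1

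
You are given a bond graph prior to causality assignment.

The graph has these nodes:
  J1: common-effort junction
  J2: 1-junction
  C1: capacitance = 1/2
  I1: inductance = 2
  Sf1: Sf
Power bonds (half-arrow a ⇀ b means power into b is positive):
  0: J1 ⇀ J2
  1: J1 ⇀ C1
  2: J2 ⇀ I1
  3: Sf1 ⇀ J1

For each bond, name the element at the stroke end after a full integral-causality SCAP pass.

bond 0 →J2
bond 1 →J1
bond 2 →I1
bond 3 →Sf1

#3 stroke at Sf1  (Sf1 (Sf) sets flow on bond)
#1 stroke at J1  (prefer integral on C1)
#0 stroke at J2  (0-jn J1 has e-setter on 1)
#2 stroke at I1  (J2 needs exactly one f-in)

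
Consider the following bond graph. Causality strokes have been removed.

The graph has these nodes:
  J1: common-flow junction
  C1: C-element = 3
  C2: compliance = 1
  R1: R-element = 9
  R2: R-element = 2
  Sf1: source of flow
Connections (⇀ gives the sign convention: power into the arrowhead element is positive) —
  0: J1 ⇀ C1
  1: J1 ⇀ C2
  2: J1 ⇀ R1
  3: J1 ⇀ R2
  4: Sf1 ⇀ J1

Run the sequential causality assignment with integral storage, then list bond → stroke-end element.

b0 |J1
b1 |J1
b2 |J1
b3 |J1
b4 |Sf1

β4 |Sf1  (Sf1: flow source, stroke at near end)
β0 |J1  (1-jn J1 has f-setter on 4)
β1 |J1  (common-f at J1 fixed by 4)
β2 |J1  (1-jn J1 has f-setter on 4)
β3 |J1  (common-f at J1 fixed by 4)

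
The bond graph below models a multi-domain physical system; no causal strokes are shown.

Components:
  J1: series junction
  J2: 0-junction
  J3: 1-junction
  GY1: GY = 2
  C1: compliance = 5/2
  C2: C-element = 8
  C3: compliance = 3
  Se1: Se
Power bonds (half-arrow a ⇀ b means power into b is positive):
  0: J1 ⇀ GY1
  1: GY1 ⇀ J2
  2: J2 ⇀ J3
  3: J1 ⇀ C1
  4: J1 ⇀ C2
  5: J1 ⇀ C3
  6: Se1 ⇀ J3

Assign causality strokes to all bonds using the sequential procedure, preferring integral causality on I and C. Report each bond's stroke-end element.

#0 |GY1
#1 |GY1
#2 |J2
#3 |J1
#4 |J1
#5 |J1
#6 |J3

β6 |J3  (Se1 (Se) sets effort on bond)
β2 |J2  (closing 1-jn rule on J3)
β1 |GY1  (J2: bond 2 brought effort, rest push out)
β0 |GY1  (GY1: gyrator matches bond 1)
β3 |J1  (1-jn J1 has f-setter on 0)
β4 |J1  (common-f at J1 fixed by 0)
β5 |J1  (common-f at J1 fixed by 0)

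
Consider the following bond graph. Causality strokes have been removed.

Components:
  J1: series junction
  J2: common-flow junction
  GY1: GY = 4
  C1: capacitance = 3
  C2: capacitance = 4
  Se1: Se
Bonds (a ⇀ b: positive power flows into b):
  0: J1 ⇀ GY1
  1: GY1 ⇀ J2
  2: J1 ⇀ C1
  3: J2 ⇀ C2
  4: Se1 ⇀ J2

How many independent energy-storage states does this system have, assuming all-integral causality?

2  (C1, C2 all integral)

β4 stroke at J2  (Se1 fixes effort; stroke away)
β2 stroke at J1  (C1 integral (e out))
β0 stroke at GY1  (closing 1-jn rule on J1)
β1 stroke at GY1  (GY GY1: same side as bond 0)
β3 stroke at J2  (J2 flow already set via bond 1)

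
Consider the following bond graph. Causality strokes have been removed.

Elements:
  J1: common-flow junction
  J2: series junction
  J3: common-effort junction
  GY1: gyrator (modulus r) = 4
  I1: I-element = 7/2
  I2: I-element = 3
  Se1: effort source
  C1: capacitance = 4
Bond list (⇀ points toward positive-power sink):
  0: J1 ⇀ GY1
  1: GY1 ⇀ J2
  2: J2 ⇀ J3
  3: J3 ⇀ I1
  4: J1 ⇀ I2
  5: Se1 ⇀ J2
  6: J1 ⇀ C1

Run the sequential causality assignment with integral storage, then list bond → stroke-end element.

bond 0 |J1
bond 1 |J2
bond 2 |J3
bond 3 |I1
bond 4 |I2
bond 5 |J2
bond 6 |J1

b5 stroke at J2  (source Se1 imposes e)
b3 stroke at I1  (I1: I, integral causality)
b2 stroke at J3  (J3 needs exactly one e-in)
b1 stroke at J2  (J2 flow already set via bond 2)
b0 stroke at J1  (GY1 both-in/both-out from 1)
b4 stroke at I2  (I2 outputs flow p/I2)
b6 stroke at J1  (1-jn J1 has f-setter on 4)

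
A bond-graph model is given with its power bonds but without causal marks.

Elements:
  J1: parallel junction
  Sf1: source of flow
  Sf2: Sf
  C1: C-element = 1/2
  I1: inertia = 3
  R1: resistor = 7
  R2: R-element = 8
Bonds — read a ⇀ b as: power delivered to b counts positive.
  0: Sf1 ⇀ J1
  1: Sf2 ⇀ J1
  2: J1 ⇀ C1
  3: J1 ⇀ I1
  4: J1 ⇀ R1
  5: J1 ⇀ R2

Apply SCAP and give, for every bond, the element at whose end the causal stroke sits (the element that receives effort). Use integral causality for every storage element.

bond 0 |Sf1  (Sf1 (Sf) sets flow on bond)
bond 1 |Sf2  (source Sf2 imposes f)
bond 2 |J1  (prefer integral on C1)
bond 3 |I1  (common-e at J1 fixed by 2)
bond 4 |R1  (common-e at J1 fixed by 2)
bond 5 |R2  (J1 effort already set via bond 2)

#0 stroke→Sf1
#1 stroke→Sf2
#2 stroke→J1
#3 stroke→I1
#4 stroke→R1
#5 stroke→R2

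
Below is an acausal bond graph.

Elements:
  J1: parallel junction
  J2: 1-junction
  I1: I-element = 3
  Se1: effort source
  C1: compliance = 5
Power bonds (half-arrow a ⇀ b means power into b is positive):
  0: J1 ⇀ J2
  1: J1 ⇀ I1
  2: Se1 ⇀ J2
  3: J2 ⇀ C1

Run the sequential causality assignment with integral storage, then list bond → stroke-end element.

b2 stroke at J2  (Se1 fixes effort; stroke away)
b1 stroke at I1  (prefer integral on I1)
b0 stroke at J1  (closing 0-jn rule on J1)
b3 stroke at J2  (J2: bond 0 brought flow, rest push out)

b0 |J1
b1 |I1
b2 |J2
b3 |J2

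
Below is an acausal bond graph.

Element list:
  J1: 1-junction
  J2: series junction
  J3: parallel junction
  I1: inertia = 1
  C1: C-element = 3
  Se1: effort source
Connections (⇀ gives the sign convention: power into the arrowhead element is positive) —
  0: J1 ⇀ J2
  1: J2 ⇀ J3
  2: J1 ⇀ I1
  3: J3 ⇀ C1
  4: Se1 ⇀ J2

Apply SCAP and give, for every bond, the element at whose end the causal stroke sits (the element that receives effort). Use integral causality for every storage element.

bond 4 →J2  (source Se1 imposes e)
bond 2 →I1  (prefer integral on I1)
bond 0 →J1  (J1 flow already set via bond 2)
bond 1 →J2  (J2 flow already set via bond 0)
bond 3 →J3  (only one effort-in slot at J3)

bond 0 →J1
bond 1 →J2
bond 2 →I1
bond 3 →J3
bond 4 →J2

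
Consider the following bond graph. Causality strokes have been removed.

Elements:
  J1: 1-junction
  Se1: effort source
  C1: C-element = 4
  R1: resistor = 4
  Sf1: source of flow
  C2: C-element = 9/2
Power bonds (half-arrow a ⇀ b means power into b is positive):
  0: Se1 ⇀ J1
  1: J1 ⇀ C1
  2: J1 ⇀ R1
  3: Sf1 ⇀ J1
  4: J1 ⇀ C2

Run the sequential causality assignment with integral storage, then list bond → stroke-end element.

bond 0 |J1  (source Se1 imposes e)
bond 3 |Sf1  (Sf1: flow source, stroke at near end)
bond 1 |J1  (common-f at J1 fixed by 3)
bond 2 |J1  (J1 flow already set via bond 3)
bond 4 |J1  (J1 flow already set via bond 3)

b0 →J1
b1 →J1
b2 →J1
b3 →Sf1
b4 →J1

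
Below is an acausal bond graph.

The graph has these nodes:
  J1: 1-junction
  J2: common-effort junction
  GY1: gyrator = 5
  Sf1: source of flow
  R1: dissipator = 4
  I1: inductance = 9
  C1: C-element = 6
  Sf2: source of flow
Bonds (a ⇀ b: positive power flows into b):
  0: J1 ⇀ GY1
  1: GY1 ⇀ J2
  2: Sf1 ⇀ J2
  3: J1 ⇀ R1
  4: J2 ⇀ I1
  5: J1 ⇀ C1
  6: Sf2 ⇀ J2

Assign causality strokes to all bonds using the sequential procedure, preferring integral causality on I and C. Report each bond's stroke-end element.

b0 →J1
b1 →J2
b2 →Sf1
b3 →R1
b4 →I1
b5 →J1
b6 →Sf2

bond 2 stroke at Sf1  (source Sf1 imposes f)
bond 6 stroke at Sf2  (Sf2 (Sf) sets flow on bond)
bond 4 stroke at I1  (I1: I, integral causality)
bond 1 stroke at J2  (J2: last free bond brings effort in)
bond 0 stroke at J1  (GY1 both-in/both-out from 1)
bond 5 stroke at J1  (C1: C, integral causality)
bond 3 stroke at R1  (closing 1-jn rule on J1)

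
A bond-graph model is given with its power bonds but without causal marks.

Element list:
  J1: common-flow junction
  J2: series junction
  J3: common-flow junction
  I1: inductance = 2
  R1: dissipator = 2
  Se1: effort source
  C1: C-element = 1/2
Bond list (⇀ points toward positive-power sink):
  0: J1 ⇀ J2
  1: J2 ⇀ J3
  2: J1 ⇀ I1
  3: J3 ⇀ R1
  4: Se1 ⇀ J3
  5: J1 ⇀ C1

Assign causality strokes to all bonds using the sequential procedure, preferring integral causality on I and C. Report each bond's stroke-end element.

bond 4 |J3  (source Se1 imposes e)
bond 2 |I1  (I1: I, integral causality)
bond 0 |J1  (common-f at J1 fixed by 2)
bond 5 |J1  (1-jn J1 has f-setter on 2)
bond 1 |J2  (common-f at J2 fixed by 0)
bond 3 |J3  (1-jn J3 has f-setter on 1)

#0 →J1
#1 →J2
#2 →I1
#3 →J3
#4 →J3
#5 →J1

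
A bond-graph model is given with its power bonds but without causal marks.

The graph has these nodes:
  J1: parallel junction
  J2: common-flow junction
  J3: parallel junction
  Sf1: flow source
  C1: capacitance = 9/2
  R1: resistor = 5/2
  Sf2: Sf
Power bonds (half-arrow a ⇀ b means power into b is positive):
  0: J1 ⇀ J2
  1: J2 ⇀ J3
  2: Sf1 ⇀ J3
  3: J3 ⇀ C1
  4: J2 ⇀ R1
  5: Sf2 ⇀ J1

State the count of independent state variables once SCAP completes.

1  (C1 all integral)

#2 →Sf1  (source Sf1 imposes f)
#5 →Sf2  (Sf2: flow source, stroke at near end)
#0 →J1  (J1 needs exactly one e-in)
#1 →J2  (1-jn J2 has f-setter on 0)
#4 →J2  (J2: bond 0 brought flow, rest push out)
#3 →J3  (J3: last free bond brings effort in)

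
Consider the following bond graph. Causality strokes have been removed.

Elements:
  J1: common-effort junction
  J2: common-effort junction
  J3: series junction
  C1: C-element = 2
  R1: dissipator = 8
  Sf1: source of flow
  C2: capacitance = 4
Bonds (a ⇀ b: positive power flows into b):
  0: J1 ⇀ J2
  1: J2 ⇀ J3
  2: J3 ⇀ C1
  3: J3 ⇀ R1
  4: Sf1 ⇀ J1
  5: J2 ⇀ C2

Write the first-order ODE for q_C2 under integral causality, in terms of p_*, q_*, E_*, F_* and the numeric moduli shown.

#4 |Sf1  (source Sf1 imposes f)
#0 |J1  (J1 needs exactly one e-in)
#2 |J3  (C1 outputs effort q/C1)
#5 |J2  (C2 outputs effort q/C2)
#1 |J3  (0-jn J2 has e-setter on 5)
#3 |R1  (closing 1-jn rule on J3)

dq_C2/dt = F_Sf1 + q_C1/16 - q_C2/32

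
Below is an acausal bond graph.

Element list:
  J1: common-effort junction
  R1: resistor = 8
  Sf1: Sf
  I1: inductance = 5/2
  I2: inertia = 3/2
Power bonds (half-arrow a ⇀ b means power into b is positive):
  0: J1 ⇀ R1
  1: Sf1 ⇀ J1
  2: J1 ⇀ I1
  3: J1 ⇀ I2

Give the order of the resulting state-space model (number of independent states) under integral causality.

b1 stroke at Sf1  (Sf1 (Sf) sets flow on bond)
b2 stroke at I1  (prefer integral on I1)
b3 stroke at I2  (I2 integral (f out))
b0 stroke at J1  (J1 needs exactly one e-in)

2  (I1, I2 all integral)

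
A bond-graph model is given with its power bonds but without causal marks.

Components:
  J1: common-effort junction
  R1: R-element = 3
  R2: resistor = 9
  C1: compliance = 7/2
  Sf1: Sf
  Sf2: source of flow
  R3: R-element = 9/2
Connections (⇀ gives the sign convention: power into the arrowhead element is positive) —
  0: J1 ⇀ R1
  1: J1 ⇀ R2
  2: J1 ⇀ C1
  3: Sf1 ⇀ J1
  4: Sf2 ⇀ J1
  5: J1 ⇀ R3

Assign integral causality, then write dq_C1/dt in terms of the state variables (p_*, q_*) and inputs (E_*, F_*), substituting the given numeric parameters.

bond 3 →Sf1  (Sf1 fixes flow; stroke at Sf1)
bond 4 →Sf2  (Sf2 fixes flow; stroke at Sf2)
bond 2 →J1  (C1 outputs effort q/C1)
bond 0 →R1  (0-jn J1 has e-setter on 2)
bond 1 →R2  (common-e at J1 fixed by 2)
bond 5 →R3  (common-e at J1 fixed by 2)

dq_C1/dt = F_Sf1 + F_Sf2 - 4*q_C1/21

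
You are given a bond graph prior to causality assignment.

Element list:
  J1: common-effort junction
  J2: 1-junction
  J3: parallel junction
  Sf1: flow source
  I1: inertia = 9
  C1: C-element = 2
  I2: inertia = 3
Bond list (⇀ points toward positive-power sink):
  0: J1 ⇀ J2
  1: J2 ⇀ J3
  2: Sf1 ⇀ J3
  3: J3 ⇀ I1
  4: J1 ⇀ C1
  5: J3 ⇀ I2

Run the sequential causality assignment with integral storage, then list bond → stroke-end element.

β2 stroke→Sf1  (Sf1: flow source, stroke at near end)
β3 stroke→I1  (I1 outputs flow p/I1)
β4 stroke→J1  (prefer integral on C1)
β0 stroke→J2  (common-e at J1 fixed by 4)
β1 stroke→J3  (closing 1-jn rule on J2)
β5 stroke→I2  (0-jn J3 has e-setter on 1)

#0 stroke→J2
#1 stroke→J3
#2 stroke→Sf1
#3 stroke→I1
#4 stroke→J1
#5 stroke→I2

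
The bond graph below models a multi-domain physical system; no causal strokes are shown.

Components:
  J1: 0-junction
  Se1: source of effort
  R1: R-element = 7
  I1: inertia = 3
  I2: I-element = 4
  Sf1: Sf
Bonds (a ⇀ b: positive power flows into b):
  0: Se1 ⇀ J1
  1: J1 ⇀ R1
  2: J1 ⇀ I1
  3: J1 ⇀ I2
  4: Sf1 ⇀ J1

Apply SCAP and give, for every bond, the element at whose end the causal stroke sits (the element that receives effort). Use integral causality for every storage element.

#0 →J1
#1 →R1
#2 →I1
#3 →I2
#4 →Sf1

#0 stroke at J1  (Se1 fixes effort; stroke away)
#4 stroke at Sf1  (Sf1 fixes flow; stroke at Sf1)
#1 stroke at R1  (J1: bond 0 brought effort, rest push out)
#2 stroke at I1  (0-jn J1 has e-setter on 0)
#3 stroke at I2  (J1: bond 0 brought effort, rest push out)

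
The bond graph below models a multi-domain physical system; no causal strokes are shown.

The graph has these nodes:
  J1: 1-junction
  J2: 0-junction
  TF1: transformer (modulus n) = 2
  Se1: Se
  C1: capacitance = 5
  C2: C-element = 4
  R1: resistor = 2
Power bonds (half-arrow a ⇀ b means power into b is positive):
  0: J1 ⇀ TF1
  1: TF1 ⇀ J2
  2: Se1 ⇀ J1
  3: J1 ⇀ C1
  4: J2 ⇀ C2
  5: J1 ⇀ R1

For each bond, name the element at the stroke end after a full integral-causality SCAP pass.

b0 →J1
b1 →TF1
b2 →J1
b3 →J1
b4 →J2
b5 →R1

b2 →J1  (source Se1 imposes e)
b3 →J1  (C1: C, integral causality)
b4 →J2  (C2 integral (e out))
b1 →TF1  (J2 effort already set via bond 4)
b0 →J1  (TF1 one-in-one-out from 1)
b5 →R1  (closing 1-jn rule on J1)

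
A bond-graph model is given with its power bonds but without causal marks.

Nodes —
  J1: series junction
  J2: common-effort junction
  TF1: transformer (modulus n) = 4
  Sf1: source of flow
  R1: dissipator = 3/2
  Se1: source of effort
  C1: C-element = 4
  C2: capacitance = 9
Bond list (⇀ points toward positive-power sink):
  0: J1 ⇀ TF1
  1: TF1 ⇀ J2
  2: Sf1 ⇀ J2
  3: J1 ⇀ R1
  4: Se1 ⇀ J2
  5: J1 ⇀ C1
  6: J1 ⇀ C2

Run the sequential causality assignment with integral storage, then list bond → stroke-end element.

#0 stroke→J1
#1 stroke→TF1
#2 stroke→Sf1
#3 stroke→R1
#4 stroke→J2
#5 stroke→J1
#6 stroke→J1

#2 |Sf1  (Sf1 fixes flow; stroke at Sf1)
#4 |J2  (Se1 (Se) sets effort on bond)
#1 |TF1  (common-e at J2 fixed by 4)
#0 |J1  (TF1: transformer flips bond 1)
#5 |J1  (prefer integral on C1)
#6 |J1  (C2 outputs effort q/C2)
#3 |R1  (only one flow-in slot at J1)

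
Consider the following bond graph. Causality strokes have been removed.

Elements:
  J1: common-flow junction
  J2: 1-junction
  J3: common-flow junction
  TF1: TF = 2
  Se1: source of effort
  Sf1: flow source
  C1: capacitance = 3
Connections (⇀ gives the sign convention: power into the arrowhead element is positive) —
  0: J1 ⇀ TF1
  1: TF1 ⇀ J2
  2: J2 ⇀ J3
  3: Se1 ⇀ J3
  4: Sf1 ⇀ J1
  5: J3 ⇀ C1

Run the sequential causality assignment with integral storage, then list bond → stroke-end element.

bond 3 |J3  (Se1 (Se) sets effort on bond)
bond 4 |Sf1  (Sf1 fixes flow; stroke at Sf1)
bond 0 |J1  (J1 flow already set via bond 4)
bond 1 |TF1  (TF1 one-in-one-out from 0)
bond 2 |J2  (common-f at J2 fixed by 1)
bond 5 |J3  (1-jn J3 has f-setter on 2)

b0 stroke→J1
b1 stroke→TF1
b2 stroke→J2
b3 stroke→J3
b4 stroke→Sf1
b5 stroke→J3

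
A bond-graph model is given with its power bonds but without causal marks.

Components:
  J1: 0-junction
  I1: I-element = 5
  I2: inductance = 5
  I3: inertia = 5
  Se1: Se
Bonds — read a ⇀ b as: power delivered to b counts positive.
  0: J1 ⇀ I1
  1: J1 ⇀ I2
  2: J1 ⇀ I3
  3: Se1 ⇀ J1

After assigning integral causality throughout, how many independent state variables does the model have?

#3 stroke at J1  (Se1 fixes effort; stroke away)
#0 stroke at I1  (J1 effort already set via bond 3)
#1 stroke at I2  (common-e at J1 fixed by 3)
#2 stroke at I3  (0-jn J1 has e-setter on 3)

3  (I1, I2, I3 all integral)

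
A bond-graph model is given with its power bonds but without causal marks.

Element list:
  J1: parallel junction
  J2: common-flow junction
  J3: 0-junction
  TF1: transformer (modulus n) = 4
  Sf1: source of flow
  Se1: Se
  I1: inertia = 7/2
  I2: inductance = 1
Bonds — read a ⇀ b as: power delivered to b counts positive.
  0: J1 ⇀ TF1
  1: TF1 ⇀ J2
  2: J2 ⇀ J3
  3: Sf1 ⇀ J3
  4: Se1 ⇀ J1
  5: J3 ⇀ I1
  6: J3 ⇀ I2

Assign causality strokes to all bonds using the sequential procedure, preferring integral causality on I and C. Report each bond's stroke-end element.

bond 0 |TF1
bond 1 |J2
bond 2 |J3
bond 3 |Sf1
bond 4 |J1
bond 5 |I1
bond 6 |I2

β3 stroke at Sf1  (source Sf1 imposes f)
β4 stroke at J1  (Se1 fixes effort; stroke away)
β0 stroke at TF1  (J1 effort already set via bond 4)
β1 stroke at J2  (TF TF1: opposite of bond 0)
β2 stroke at J3  (only one flow-in slot at J2)
β5 stroke at I1  (0-jn J3 has e-setter on 2)
β6 stroke at I2  (common-e at J3 fixed by 2)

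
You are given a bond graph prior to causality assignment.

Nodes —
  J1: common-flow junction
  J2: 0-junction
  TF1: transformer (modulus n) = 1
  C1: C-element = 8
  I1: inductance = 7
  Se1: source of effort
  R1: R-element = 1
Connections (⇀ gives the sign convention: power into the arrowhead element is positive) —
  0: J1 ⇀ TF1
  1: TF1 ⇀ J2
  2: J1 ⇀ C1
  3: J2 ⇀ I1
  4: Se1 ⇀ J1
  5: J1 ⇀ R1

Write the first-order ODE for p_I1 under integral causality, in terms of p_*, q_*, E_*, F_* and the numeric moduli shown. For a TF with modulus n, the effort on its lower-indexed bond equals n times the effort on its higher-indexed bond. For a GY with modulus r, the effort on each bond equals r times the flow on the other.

dp_I1/dt = E_Se1 - p_I1/7 - q_C1/8

β4 |J1  (Se1 (Se) sets effort on bond)
β2 |J1  (C1 outputs effort q/C1)
β3 |I1  (prefer integral on I1)
β1 |J2  (J2 needs exactly one e-in)
β0 |TF1  (TF TF1: opposite of bond 1)
β5 |J1  (J1 flow already set via bond 0)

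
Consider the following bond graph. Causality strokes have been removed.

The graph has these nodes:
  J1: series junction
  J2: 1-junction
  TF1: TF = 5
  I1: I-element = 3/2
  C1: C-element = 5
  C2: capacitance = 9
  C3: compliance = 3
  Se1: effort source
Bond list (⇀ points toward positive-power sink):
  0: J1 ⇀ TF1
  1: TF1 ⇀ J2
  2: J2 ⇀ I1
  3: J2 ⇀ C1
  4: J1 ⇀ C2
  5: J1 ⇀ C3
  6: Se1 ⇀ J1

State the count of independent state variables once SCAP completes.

bond 6 stroke→J1  (Se1: effort source, stroke at far end)
bond 2 stroke→I1  (I1 integral (f out))
bond 1 stroke→J2  (J2: bond 2 brought flow, rest push out)
bond 3 stroke→J2  (J2 flow already set via bond 2)
bond 0 stroke→TF1  (TF TF1: opposite of bond 1)
bond 4 stroke→J1  (J1: bond 0 brought flow, rest push out)
bond 5 stroke→J1  (J1 flow already set via bond 0)

4  (C1, C2, C3, I1 all integral)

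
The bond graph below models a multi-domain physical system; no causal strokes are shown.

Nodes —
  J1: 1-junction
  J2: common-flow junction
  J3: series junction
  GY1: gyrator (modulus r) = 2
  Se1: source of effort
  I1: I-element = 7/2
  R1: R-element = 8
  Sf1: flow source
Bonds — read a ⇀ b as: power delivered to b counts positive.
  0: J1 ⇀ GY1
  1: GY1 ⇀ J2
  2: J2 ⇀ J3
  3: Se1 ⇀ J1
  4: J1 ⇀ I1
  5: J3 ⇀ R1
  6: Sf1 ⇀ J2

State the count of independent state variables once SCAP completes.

1  (I1 all integral)

bond 3 stroke→J1  (Se1: effort source, stroke at far end)
bond 6 stroke→Sf1  (Sf1: flow source, stroke at near end)
bond 1 stroke→J2  (common-f at J2 fixed by 6)
bond 2 stroke→J2  (common-f at J2 fixed by 6)
bond 5 stroke→J3  (J3 flow already set via bond 2)
bond 0 stroke→J1  (GY1: gyrator matches bond 1)
bond 4 stroke→I1  (J1 needs exactly one f-in)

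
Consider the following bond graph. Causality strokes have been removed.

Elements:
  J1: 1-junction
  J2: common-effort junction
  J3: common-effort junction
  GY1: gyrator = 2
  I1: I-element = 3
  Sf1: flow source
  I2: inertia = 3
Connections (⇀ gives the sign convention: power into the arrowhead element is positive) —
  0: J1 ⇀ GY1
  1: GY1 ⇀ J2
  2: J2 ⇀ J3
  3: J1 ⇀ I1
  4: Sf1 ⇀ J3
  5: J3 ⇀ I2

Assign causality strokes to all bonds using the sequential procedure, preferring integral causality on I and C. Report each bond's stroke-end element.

β4 |Sf1  (source Sf1 imposes f)
β3 |I1  (I1: I, integral causality)
β0 |J1  (J1: bond 3 brought flow, rest push out)
β1 |J2  (GY GY1: same side as bond 0)
β2 |J3  (J2: bond 1 brought effort, rest push out)
β5 |I2  (common-e at J3 fixed by 2)

#0 stroke at J1
#1 stroke at J2
#2 stroke at J3
#3 stroke at I1
#4 stroke at Sf1
#5 stroke at I2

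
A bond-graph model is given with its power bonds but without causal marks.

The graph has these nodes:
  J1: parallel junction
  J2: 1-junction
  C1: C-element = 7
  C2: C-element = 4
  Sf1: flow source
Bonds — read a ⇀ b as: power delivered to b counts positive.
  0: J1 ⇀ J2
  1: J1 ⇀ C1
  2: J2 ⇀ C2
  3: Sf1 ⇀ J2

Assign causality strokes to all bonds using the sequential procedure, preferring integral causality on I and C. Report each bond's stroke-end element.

β0 stroke→J2
β1 stroke→J1
β2 stroke→J2
β3 stroke→Sf1

β3 stroke at Sf1  (source Sf1 imposes f)
β0 stroke at J2  (common-f at J2 fixed by 3)
β2 stroke at J2  (common-f at J2 fixed by 3)
β1 stroke at J1  (J1: last free bond brings effort in)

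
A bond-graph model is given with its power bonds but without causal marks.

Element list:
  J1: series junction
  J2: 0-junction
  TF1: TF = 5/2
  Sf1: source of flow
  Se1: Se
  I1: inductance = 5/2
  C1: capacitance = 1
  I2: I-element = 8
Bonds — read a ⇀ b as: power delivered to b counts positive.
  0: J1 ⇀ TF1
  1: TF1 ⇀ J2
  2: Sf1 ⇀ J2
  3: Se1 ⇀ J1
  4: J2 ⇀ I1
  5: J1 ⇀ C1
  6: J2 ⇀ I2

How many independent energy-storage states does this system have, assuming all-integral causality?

3  (C1, I1, I2 all integral)

bond 2 |Sf1  (Sf1: flow source, stroke at near end)
bond 3 |J1  (Se1 fixes effort; stroke away)
bond 4 |I1  (I1: I, integral causality)
bond 5 |J1  (C1 integral (e out))
bond 0 |TF1  (J1: last free bond brings flow in)
bond 1 |J2  (TF1 one-in-one-out from 0)
bond 6 |I2  (0-jn J2 has e-setter on 1)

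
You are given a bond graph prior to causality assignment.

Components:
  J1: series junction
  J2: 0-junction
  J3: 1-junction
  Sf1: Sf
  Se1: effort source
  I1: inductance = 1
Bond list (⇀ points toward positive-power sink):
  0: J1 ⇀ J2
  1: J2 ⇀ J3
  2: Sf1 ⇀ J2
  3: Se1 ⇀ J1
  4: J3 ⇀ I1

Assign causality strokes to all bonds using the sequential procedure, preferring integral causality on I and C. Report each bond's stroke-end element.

#0 stroke→J2
#1 stroke→J3
#2 stroke→Sf1
#3 stroke→J1
#4 stroke→I1

β2 stroke at Sf1  (Sf1 (Sf) sets flow on bond)
β3 stroke at J1  (Se1 (Se) sets effort on bond)
β0 stroke at J2  (closing 1-jn rule on J1)
β1 stroke at J3  (J2 effort already set via bond 0)
β4 stroke at I1  (only one flow-in slot at J3)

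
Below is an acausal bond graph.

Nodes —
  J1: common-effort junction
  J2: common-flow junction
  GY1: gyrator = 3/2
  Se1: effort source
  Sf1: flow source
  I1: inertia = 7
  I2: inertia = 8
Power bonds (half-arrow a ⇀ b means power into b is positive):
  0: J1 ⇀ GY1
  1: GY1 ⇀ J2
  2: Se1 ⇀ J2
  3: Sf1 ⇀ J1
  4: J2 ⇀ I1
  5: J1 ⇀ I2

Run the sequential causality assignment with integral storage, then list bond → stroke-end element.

b0 stroke→J1
b1 stroke→J2
b2 stroke→J2
b3 stroke→Sf1
b4 stroke→I1
b5 stroke→I2

#2 stroke at J2  (Se1 (Se) sets effort on bond)
#3 stroke at Sf1  (source Sf1 imposes f)
#4 stroke at I1  (prefer integral on I1)
#1 stroke at J2  (common-f at J2 fixed by 4)
#0 stroke at J1  (GY1 both-in/both-out from 1)
#5 stroke at I2  (J1: bond 0 brought effort, rest push out)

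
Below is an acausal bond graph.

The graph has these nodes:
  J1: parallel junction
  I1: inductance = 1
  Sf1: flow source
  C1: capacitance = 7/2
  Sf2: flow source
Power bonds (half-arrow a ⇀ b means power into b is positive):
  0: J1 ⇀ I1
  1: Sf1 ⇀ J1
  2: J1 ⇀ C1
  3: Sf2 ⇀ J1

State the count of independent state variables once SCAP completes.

#1 |Sf1  (source Sf1 imposes f)
#3 |Sf2  (Sf2: flow source, stroke at near end)
#0 |I1  (prefer integral on I1)
#2 |J1  (closing 0-jn rule on J1)

2  (C1, I1 all integral)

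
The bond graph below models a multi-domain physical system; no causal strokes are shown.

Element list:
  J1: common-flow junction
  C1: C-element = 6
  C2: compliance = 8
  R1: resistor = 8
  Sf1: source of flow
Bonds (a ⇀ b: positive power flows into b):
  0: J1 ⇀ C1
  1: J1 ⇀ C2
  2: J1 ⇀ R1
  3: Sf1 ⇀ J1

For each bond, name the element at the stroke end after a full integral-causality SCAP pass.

b3 |Sf1  (Sf1: flow source, stroke at near end)
b0 |J1  (J1 flow already set via bond 3)
b1 |J1  (common-f at J1 fixed by 3)
b2 |J1  (J1: bond 3 brought flow, rest push out)

#0 stroke→J1
#1 stroke→J1
#2 stroke→J1
#3 stroke→Sf1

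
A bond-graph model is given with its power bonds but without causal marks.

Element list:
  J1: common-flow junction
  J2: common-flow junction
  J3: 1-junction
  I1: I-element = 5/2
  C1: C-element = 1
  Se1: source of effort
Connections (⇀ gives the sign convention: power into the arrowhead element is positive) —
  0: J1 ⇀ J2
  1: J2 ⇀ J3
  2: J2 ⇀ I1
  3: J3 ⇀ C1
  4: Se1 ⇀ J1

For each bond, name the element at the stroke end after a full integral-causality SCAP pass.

β4 stroke at J1  (Se1 (Se) sets effort on bond)
β0 stroke at J2  (J1 needs exactly one f-in)
β2 stroke at I1  (I1 outputs flow p/I1)
β1 stroke at J2  (1-jn J2 has f-setter on 2)
β3 stroke at J3  (1-jn J3 has f-setter on 1)

#0 |J2
#1 |J2
#2 |I1
#3 |J3
#4 |J1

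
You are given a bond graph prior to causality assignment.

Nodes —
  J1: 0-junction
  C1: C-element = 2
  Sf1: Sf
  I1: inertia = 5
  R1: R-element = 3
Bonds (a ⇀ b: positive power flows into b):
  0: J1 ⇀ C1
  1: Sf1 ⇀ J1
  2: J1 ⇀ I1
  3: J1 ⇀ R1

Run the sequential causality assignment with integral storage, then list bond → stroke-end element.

bond 1 →Sf1  (Sf1 (Sf) sets flow on bond)
bond 0 →J1  (C1 outputs effort q/C1)
bond 2 →I1  (J1: bond 0 brought effort, rest push out)
bond 3 →R1  (common-e at J1 fixed by 0)

β0 |J1
β1 |Sf1
β2 |I1
β3 |R1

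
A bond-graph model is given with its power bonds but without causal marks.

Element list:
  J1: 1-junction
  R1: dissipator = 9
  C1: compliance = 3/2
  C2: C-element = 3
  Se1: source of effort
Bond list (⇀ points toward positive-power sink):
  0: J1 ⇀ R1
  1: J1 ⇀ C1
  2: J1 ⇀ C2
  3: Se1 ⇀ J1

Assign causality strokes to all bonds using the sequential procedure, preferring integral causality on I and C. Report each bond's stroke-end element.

b0 →R1
b1 →J1
b2 →J1
b3 →J1

b3 →J1  (source Se1 imposes e)
b1 →J1  (C1: C, integral causality)
b2 →J1  (C2 integral (e out))
b0 →R1  (J1: last free bond brings flow in)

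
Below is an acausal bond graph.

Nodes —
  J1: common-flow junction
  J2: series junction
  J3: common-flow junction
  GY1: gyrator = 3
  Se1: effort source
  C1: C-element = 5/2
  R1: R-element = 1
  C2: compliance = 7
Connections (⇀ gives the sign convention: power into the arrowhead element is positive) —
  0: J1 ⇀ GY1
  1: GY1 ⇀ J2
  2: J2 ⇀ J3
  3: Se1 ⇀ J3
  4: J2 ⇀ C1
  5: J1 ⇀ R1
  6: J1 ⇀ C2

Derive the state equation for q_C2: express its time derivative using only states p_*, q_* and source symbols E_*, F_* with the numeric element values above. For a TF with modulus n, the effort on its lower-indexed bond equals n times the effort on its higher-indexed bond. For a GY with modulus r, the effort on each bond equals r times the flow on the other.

dq_C2/dt = -E_Se1/3 + 2*q_C1/15

b3 stroke→J3  (Se1 fixes effort; stroke away)
b2 stroke→J2  (only one flow-in slot at J3)
b4 stroke→J2  (C1 integral (e out))
b1 stroke→GY1  (closing 1-jn rule on J2)
b0 stroke→GY1  (GY1 both-in/both-out from 1)
b5 stroke→J1  (J1: bond 0 brought flow, rest push out)
b6 stroke→J1  (1-jn J1 has f-setter on 0)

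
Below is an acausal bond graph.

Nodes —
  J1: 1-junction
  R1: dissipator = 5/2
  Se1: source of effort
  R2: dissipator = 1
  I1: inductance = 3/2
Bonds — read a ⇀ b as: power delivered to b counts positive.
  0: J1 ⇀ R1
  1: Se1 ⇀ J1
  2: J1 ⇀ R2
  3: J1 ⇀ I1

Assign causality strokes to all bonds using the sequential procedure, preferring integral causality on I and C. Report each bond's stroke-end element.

#1 stroke→J1  (Se1 fixes effort; stroke away)
#3 stroke→I1  (I1 outputs flow p/I1)
#0 stroke→J1  (common-f at J1 fixed by 3)
#2 stroke→J1  (J1 flow already set via bond 3)

bond 0 stroke→J1
bond 1 stroke→J1
bond 2 stroke→J1
bond 3 stroke→I1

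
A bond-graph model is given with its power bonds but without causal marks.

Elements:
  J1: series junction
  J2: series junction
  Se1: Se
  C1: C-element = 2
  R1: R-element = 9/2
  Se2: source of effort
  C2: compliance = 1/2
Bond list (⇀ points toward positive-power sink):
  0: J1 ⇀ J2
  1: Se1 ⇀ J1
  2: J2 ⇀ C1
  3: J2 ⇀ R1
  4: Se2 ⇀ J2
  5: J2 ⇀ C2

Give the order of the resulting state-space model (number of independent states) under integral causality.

2  (C1, C2 all integral)

β1 →J1  (source Se1 imposes e)
β4 →J2  (Se2: effort source, stroke at far end)
β0 →J2  (only one flow-in slot at J1)
β2 →J2  (C1 integral (e out))
β5 →J2  (C2: C, integral causality)
β3 →R1  (J2: last free bond brings flow in)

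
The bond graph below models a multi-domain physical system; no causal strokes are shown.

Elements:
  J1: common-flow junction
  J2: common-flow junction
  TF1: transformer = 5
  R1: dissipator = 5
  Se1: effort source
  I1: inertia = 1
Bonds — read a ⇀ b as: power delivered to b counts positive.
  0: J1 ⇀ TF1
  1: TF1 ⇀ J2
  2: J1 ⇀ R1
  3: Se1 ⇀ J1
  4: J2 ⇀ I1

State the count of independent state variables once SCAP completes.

β3 |J1  (Se1 (Se) sets effort on bond)
β4 |I1  (I1: I, integral causality)
β1 |J2  (1-jn J2 has f-setter on 4)
β0 |TF1  (TF1: transformer flips bond 1)
β2 |J1  (1-jn J1 has f-setter on 0)

1  (I1 all integral)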